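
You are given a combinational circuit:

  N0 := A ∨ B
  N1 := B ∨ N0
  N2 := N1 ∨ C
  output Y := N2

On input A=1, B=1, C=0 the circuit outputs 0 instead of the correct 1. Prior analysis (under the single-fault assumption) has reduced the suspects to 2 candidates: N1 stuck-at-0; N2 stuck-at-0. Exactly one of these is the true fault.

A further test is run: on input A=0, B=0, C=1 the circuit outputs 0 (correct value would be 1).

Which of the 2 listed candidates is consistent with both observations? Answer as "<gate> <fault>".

N2 stuck-at-0

Evaluate each candidate on input A=0, B=0, C=1:
  N1 stuck-at-0: N0=0, N1=0 [stuck-at-0], N2=1 → 1 — eliminated
  N2 stuck-at-0: N0=0, N1=0, N2=0 [stuck-at-0] → 0 — matches
Only N2 stuck-at-0 reproduces the observed 0.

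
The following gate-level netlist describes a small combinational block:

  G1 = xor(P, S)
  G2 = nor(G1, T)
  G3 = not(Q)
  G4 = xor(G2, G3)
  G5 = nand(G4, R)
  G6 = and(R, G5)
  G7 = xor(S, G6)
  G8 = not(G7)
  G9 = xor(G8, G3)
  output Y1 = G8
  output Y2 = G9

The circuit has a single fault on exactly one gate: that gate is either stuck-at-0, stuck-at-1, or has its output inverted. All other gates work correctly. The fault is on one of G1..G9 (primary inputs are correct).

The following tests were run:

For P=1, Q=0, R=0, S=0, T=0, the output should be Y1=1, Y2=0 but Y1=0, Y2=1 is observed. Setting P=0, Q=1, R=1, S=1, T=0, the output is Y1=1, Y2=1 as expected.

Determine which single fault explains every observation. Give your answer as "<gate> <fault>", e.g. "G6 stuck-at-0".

G6 stuck-at-1

Fault-free values for test 1 (P=1, Q=0, R=0, S=0, T=0): G1=1, G2=0, G3=1, G4=1, G5=1, G6=0, G7=0, G8=1, G9=0, giving Y1=1, Y2=0. Observed Y1=0, Y2=1.
Test 1: faults giving observed Y1=0, Y2=1 are {G6 stuck-at-1, G6 inverted output, G7 stuck-at-1, G7 inverted output, G8 stuck-at-0, G8 inverted output}.
Test 2 (P=0, Q=1, R=1, S=1, T=0): fault-free G1=1, G2=0, G3=0, G4=0, G5=1, G6=1, G7=0, G8=1, G9=1 → Y1=1, Y2=1; observed Y1=1, Y2=1. Eliminates G6 inverted output, G7 stuck-at-1, G7 inverted output, G8 stuck-at-0, G8 inverted output.
Only G6 stuck-at-1 is consistent with every test.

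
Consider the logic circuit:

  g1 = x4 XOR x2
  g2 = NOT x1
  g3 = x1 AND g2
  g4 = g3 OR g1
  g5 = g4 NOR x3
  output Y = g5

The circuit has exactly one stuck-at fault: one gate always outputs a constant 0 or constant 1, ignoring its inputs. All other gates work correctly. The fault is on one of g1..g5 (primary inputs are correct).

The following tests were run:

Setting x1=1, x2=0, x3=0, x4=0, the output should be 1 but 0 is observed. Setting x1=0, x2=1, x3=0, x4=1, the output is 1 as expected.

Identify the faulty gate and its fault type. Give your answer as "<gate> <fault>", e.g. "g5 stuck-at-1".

Fault-free values for test 1 (x1=1, x2=0, x3=0, x4=0): g1=0, g2=0, g3=0, g4=0, g5=1, giving Y=1. Observed 0.
Test 1: faults giving observed 0 are {g1 stuck-at-1, g2 stuck-at-1, g3 stuck-at-1, g4 stuck-at-1, g5 stuck-at-0}.
Test 2 (x1=0, x2=1, x3=0, x4=1): fault-free g1=0, g2=1, g3=0, g4=0, g5=1 → 1; observed 1. Eliminates g1 stuck-at-1, g3 stuck-at-1, g4 stuck-at-1, g5 stuck-at-0.
Only g2 stuck-at-1 is consistent with every test.

g2 stuck-at-1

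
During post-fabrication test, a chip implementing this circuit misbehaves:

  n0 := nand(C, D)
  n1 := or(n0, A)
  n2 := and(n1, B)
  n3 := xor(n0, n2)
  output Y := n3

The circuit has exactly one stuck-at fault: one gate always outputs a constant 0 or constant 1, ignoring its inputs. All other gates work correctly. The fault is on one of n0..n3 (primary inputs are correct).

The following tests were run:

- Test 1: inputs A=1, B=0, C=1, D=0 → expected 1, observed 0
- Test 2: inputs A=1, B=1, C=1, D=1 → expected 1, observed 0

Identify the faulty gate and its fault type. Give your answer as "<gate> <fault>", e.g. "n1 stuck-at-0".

Fault-free values for test 1 (A=1, B=0, C=1, D=0): n0=1, n1=1, n2=0, n3=1, giving Y=1. Observed 0.
Test 1: faults giving observed 0 are {n0 stuck-at-0, n2 stuck-at-1, n3 stuck-at-0}.
Test 2 (A=1, B=1, C=1, D=1): fault-free n0=0, n1=1, n2=1, n3=1 → 1; observed 0. Eliminates n0 stuck-at-0, n2 stuck-at-1.
Only n3 stuck-at-0 is consistent with every test.

n3 stuck-at-0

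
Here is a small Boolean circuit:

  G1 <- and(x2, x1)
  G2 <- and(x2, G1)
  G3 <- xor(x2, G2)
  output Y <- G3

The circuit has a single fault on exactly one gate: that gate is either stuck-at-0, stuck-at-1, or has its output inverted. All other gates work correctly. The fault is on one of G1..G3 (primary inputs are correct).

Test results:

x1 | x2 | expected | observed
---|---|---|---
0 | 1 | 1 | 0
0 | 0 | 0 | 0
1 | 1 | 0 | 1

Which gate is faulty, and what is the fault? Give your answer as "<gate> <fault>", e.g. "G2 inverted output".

G1 inverted output

Fault-free values for test 1 (x1=0, x2=1): G1=0, G2=0, G3=1, giving Y=1. Observed 0.
Test 1: faults giving observed 0 are {G1 stuck-at-1, G1 inverted output, G2 stuck-at-1, G2 inverted output, G3 stuck-at-0, G3 inverted output}.
Test 2 (x1=0, x2=0): fault-free G1=0, G2=0, G3=0 → 0; observed 0. Eliminates G2 stuck-at-1, G2 inverted output, G3 inverted output.
Test 3 (x1=1, x2=1): fault-free G1=1, G2=1, G3=0 → 0; observed 1. Eliminates G1 stuck-at-1, G3 stuck-at-0.
Only G1 inverted output is consistent with every test.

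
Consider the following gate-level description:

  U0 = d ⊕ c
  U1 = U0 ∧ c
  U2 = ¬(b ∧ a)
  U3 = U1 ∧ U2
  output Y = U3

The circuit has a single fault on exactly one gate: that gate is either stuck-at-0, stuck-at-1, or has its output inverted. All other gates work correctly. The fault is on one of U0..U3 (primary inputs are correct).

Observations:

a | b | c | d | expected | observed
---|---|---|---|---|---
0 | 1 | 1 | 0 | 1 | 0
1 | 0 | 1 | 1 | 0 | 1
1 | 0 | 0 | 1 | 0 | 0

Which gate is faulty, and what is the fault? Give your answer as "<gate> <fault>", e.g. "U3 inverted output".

U0 inverted output

Fault-free values for test 1 (a=0, b=1, c=1, d=0): U0=1, U1=1, U2=1, U3=1, giving Y=1. Observed 0.
Test 1: faults giving observed 0 are {U0 stuck-at-0, U0 inverted output, U1 stuck-at-0, U1 inverted output, U2 stuck-at-0, U2 inverted output, U3 stuck-at-0, U3 inverted output}.
Test 2 (a=1, b=0, c=1, d=1): fault-free U0=0, U1=0, U2=1, U3=0 → 0; observed 1. Eliminates U0 stuck-at-0, U1 stuck-at-0, U2 stuck-at-0, U2 inverted output, U3 stuck-at-0.
Test 3 (a=1, b=0, c=0, d=1): fault-free U0=1, U1=0, U2=1, U3=0 → 0; observed 0. Eliminates U1 inverted output, U3 inverted output.
Only U0 inverted output is consistent with every test.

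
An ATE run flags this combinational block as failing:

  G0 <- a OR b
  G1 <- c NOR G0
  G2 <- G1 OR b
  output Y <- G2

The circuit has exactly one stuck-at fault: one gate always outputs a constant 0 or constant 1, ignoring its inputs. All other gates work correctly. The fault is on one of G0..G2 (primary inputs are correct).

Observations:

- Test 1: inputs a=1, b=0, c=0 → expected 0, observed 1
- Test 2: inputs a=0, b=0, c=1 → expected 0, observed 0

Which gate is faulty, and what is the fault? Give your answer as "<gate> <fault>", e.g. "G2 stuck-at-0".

G0 stuck-at-0

Fault-free values for test 1 (a=1, b=0, c=0): G0=1, G1=0, G2=0, giving Y=0. Observed 1.
Test 1: faults giving observed 1 are {G0 stuck-at-0, G1 stuck-at-1, G2 stuck-at-1}.
Test 2 (a=0, b=0, c=1): fault-free G0=0, G1=0, G2=0 → 0; observed 0. Eliminates G1 stuck-at-1, G2 stuck-at-1.
Only G0 stuck-at-0 is consistent with every test.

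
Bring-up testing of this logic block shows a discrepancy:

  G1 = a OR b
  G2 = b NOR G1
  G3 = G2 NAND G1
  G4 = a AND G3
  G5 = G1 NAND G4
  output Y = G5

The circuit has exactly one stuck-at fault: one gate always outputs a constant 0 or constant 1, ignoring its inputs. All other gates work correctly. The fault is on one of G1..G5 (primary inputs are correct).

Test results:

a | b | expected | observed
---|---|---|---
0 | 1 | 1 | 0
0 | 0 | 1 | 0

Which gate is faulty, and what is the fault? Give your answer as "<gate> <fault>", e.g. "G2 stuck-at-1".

G5 stuck-at-0

Fault-free values for test 1 (a=0, b=1): G1=1, G2=0, G3=1, G4=0, G5=1, giving Y=1. Observed 0.
Test 1: faults giving observed 0 are {G4 stuck-at-1, G5 stuck-at-0}.
Test 2 (a=0, b=0): fault-free G1=0, G2=1, G3=1, G4=0, G5=1 → 1; observed 0. Eliminates G4 stuck-at-1.
Only G5 stuck-at-0 is consistent with every test.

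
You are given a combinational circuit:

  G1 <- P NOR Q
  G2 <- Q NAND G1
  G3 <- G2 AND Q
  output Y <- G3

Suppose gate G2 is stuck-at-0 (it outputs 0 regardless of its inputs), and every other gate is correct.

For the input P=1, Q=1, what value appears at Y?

0

Propagate with G2 forced: G1=0, G2=0 [stuck-at-0], G3=0.
So Y = 0. (Without the fault it would be 1.)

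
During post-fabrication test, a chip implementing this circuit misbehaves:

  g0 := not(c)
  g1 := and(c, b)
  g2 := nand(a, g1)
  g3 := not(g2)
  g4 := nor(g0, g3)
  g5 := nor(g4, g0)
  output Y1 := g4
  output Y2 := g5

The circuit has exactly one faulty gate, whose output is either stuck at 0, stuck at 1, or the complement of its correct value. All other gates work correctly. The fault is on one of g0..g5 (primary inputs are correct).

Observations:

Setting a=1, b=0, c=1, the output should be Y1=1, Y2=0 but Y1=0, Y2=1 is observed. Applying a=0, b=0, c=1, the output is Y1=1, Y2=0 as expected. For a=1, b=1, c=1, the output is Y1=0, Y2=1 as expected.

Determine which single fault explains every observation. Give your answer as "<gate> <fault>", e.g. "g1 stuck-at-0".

Fault-free values for test 1 (a=1, b=0, c=1): g0=0, g1=0, g2=1, g3=0, g4=1, g5=0, giving Y1=1, Y2=0. Observed Y1=0, Y2=1.
Test 1: faults giving observed Y1=0, Y2=1 are {g1 stuck-at-1, g1 inverted output, g2 stuck-at-0, g2 inverted output, g3 stuck-at-1, g3 inverted output, g4 stuck-at-0, g4 inverted output}.
Test 2 (a=0, b=0, c=1): fault-free g0=0, g1=0, g2=1, g3=0, g4=1, g5=0 → Y1=1, Y2=0; observed Y1=1, Y2=0. Eliminates g2 stuck-at-0, g2 inverted output, g3 stuck-at-1, g3 inverted output, g4 stuck-at-0, g4 inverted output.
Test 3 (a=1, b=1, c=1): fault-free g0=0, g1=1, g2=0, g3=1, g4=0, g5=1 → Y1=0, Y2=1; observed Y1=0, Y2=1. Eliminates g1 inverted output.
Only g1 stuck-at-1 is consistent with every test.

g1 stuck-at-1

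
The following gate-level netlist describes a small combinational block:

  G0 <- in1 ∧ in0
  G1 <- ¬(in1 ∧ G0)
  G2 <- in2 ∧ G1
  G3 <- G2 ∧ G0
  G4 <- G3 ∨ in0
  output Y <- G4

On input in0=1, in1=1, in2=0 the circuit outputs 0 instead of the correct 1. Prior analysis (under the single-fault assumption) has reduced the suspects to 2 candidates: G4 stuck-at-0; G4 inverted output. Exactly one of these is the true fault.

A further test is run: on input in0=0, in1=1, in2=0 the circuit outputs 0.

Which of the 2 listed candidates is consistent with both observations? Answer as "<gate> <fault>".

G4 stuck-at-0

Evaluate each candidate on input in0=0, in1=1, in2=0:
  G4 stuck-at-0: G0=0, G1=1, G2=0, G3=0, G4=0 [stuck-at-0] → 0 — matches
  G4 inverted output: G0=0, G1=1, G2=0, G3=0, G4=1 [inverted output] → 1 — eliminated
Only G4 stuck-at-0 reproduces the observed 0.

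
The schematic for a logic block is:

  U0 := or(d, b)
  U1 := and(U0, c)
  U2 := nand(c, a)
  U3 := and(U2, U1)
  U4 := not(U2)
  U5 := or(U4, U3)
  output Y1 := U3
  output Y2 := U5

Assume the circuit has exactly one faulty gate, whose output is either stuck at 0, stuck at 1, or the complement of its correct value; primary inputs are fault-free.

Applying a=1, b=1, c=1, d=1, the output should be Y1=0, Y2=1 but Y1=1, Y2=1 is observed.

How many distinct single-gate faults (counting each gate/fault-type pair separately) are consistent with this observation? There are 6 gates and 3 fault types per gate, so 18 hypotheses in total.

Fault-free: U0=1, U1=1, U2=0, U3=0, U4=1, U5=1 → Y1=0, Y2=1. Observed Y1=1, Y2=1.
  U0: none of the 3 fault types match ✗
  U1: none of the 3 fault types match ✗
  U2: stuck-at-1, inverted output ✓; others ✗
  U3: stuck-at-1, inverted output ✓; others ✗
  U4: none of the 3 fault types match ✗
  U5: none of the 3 fault types match ✗
Consistent faults: {U2 stuck-at-1, U2 inverted output, U3 stuck-at-1, U3 inverted output} — 4 in all.

4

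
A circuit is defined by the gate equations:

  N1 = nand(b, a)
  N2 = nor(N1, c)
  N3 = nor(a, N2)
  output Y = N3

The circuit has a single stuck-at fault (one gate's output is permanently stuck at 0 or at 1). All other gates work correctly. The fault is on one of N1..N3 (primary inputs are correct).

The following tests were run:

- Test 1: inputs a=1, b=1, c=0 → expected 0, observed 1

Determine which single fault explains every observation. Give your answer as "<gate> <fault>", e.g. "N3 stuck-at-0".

Fault-free values for test 1 (a=1, b=1, c=0): N1=0, N2=1, N3=0, giving Y=0. Observed 1.
Test 1: faults giving observed 1 are {N3 stuck-at-1}.
Only N3 stuck-at-1 is consistent with every test.

N3 stuck-at-1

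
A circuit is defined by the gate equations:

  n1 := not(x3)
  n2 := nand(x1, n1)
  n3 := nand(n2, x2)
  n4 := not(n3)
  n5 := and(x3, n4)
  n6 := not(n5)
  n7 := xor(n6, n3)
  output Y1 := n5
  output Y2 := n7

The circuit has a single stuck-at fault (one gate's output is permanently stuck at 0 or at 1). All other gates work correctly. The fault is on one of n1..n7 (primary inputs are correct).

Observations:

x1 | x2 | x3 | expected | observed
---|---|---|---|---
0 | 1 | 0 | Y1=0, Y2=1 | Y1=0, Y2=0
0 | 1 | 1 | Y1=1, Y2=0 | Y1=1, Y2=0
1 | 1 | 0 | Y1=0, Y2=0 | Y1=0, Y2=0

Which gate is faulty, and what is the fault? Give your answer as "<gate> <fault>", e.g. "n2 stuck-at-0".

Fault-free values for test 1 (x1=0, x2=1, x3=0): n1=1, n2=1, n3=0, n4=1, n5=0, n6=1, n7=1, giving Y1=0, Y2=1. Observed Y1=0, Y2=0.
Test 1: faults giving observed Y1=0, Y2=0 are {n2 stuck-at-0, n3 stuck-at-1, n6 stuck-at-0, n7 stuck-at-0}.
Test 2 (x1=0, x2=1, x3=1): fault-free n1=0, n2=1, n3=0, n4=1, n5=1, n6=0, n7=0 → Y1=1, Y2=0; observed Y1=1, Y2=0. Eliminates n2 stuck-at-0, n3 stuck-at-1.
Test 3 (x1=1, x2=1, x3=0): fault-free n1=1, n2=0, n3=1, n4=0, n5=0, n6=1, n7=0 → Y1=0, Y2=0; observed Y1=0, Y2=0. Eliminates n6 stuck-at-0.
Only n7 stuck-at-0 is consistent with every test.

n7 stuck-at-0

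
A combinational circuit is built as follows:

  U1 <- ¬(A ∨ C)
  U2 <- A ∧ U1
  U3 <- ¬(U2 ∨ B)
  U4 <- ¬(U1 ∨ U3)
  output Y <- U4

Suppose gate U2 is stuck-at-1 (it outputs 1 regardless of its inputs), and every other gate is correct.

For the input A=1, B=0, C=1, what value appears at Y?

Propagate with U2 forced: U1=0, U2=1 [stuck-at-1], U3=0, U4=1.
So Y = 1. (Without the fault it would be 0.)

1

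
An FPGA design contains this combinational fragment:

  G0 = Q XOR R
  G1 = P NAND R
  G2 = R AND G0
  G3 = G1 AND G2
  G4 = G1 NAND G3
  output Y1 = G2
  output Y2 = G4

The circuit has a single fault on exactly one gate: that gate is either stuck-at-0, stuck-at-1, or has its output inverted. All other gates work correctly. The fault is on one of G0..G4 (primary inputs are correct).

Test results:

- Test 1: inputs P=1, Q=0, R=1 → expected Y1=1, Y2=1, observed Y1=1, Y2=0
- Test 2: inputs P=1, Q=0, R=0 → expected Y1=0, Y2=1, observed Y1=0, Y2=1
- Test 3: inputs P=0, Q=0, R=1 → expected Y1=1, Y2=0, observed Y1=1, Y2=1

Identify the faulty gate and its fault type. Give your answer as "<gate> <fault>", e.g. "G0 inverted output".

Fault-free values for test 1 (P=1, Q=0, R=1): G0=1, G1=0, G2=1, G3=0, G4=1, giving Y1=1, Y2=1. Observed Y1=1, Y2=0.
Test 1: faults giving observed Y1=1, Y2=0 are {G1 stuck-at-1, G1 inverted output, G4 stuck-at-0, G4 inverted output}.
Test 2 (P=1, Q=0, R=0): fault-free G0=0, G1=1, G2=0, G3=0, G4=1 → Y1=0, Y2=1; observed Y1=0, Y2=1. Eliminates G4 stuck-at-0, G4 inverted output.
Test 3 (P=0, Q=0, R=1): fault-free G0=1, G1=1, G2=1, G3=1, G4=0 → Y1=1, Y2=0; observed Y1=1, Y2=1. Eliminates G1 stuck-at-1.
Only G1 inverted output is consistent with every test.

G1 inverted output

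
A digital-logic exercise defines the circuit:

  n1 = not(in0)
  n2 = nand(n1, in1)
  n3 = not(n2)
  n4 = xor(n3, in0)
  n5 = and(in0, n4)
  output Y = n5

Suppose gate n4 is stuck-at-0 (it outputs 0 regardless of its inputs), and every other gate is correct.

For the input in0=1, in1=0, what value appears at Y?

0

Propagate with n4 forced: n1=0, n2=1, n3=0, n4=0 [stuck-at-0], n5=0.
So Y = 0. (Without the fault it would be 1.)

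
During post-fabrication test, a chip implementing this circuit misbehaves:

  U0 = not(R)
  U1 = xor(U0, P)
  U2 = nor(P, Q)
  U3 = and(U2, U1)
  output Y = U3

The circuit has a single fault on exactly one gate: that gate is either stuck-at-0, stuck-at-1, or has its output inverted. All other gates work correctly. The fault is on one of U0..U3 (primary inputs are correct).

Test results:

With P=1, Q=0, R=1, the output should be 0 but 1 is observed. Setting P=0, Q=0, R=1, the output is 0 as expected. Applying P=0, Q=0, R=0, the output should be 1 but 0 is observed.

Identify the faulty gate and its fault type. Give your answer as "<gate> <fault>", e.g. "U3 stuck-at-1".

U2 inverted output

Fault-free values for test 1 (P=1, Q=0, R=1): U0=0, U1=1, U2=0, U3=0, giving Y=0. Observed 1.
Test 1: faults giving observed 1 are {U2 stuck-at-1, U2 inverted output, U3 stuck-at-1, U3 inverted output}.
Test 2 (P=0, Q=0, R=1): fault-free U0=0, U1=0, U2=1, U3=0 → 0; observed 0. Eliminates U3 stuck-at-1, U3 inverted output.
Test 3 (P=0, Q=0, R=0): fault-free U0=1, U1=1, U2=1, U3=1 → 1; observed 0. Eliminates U2 stuck-at-1.
Only U2 inverted output is consistent with every test.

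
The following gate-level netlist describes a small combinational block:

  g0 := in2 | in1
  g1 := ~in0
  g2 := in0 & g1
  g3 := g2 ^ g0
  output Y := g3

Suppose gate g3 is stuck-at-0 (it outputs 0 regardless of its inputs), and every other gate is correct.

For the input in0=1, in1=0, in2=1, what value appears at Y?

0

Propagate with g3 forced: g0=1, g1=0, g2=0, g3=0 [stuck-at-0].
So Y = 0. (Without the fault it would be 1.)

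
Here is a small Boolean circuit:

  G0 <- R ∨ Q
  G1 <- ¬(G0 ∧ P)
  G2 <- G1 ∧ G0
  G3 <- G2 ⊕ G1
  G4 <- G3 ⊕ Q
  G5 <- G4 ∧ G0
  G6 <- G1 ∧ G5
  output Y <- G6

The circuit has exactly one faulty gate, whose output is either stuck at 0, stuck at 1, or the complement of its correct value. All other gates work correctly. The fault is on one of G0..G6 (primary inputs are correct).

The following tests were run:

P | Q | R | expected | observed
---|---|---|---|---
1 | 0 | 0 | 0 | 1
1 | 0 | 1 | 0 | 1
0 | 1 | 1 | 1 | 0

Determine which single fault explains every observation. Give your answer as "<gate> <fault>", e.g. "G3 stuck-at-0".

Fault-free values for test 1 (P=1, Q=0, R=0): G0=0, G1=1, G2=0, G3=1, G4=1, G5=0, G6=0, giving Y=0. Observed 1.
Test 1: faults giving observed 1 are {G5 stuck-at-1, G5 inverted output, G6 stuck-at-1, G6 inverted output}.
Test 2 (P=1, Q=0, R=1): fault-free G0=1, G1=0, G2=0, G3=0, G4=0, G5=0, G6=0 → 0; observed 1. Eliminates G5 stuck-at-1, G5 inverted output.
Test 3 (P=0, Q=1, R=1): fault-free G0=1, G1=1, G2=1, G3=0, G4=1, G5=1, G6=1 → 1; observed 0. Eliminates G6 stuck-at-1.
Only G6 inverted output is consistent with every test.

G6 inverted output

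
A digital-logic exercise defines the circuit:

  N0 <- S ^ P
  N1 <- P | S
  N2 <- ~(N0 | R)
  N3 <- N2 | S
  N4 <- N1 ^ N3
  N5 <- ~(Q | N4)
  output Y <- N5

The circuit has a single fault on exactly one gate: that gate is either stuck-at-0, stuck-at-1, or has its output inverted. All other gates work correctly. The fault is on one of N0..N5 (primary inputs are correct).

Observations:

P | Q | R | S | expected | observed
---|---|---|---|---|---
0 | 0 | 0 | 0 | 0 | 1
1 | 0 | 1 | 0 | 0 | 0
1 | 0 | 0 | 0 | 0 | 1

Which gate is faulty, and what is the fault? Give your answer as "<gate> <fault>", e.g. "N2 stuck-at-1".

Fault-free values for test 1 (P=0, Q=0, R=0, S=0): N0=0, N1=0, N2=1, N3=1, N4=1, N5=0, giving Y=0. Observed 1.
Test 1: faults giving observed 1 are {N0 stuck-at-1, N0 inverted output, N1 stuck-at-1, N1 inverted output, N2 stuck-at-0, N2 inverted output, N3 stuck-at-0, N3 inverted output, N4 stuck-at-0, N4 inverted output, N5 stuck-at-1, N5 inverted output}.
Test 2 (P=1, Q=0, R=1, S=0): fault-free N0=1, N1=1, N2=0, N3=0, N4=1, N5=0 → 0; observed 0. Eliminates N1 inverted output, N2 inverted output, N3 inverted output, N4 stuck-at-0, N4 inverted output, N5 stuck-at-1, N5 inverted output.
Test 3 (P=1, Q=0, R=0, S=0): fault-free N0=1, N1=1, N2=0, N3=0, N4=1, N5=0 → 0; observed 1. Eliminates N0 stuck-at-1, N1 stuck-at-1, N2 stuck-at-0, N3 stuck-at-0.
Only N0 inverted output is consistent with every test.

N0 inverted output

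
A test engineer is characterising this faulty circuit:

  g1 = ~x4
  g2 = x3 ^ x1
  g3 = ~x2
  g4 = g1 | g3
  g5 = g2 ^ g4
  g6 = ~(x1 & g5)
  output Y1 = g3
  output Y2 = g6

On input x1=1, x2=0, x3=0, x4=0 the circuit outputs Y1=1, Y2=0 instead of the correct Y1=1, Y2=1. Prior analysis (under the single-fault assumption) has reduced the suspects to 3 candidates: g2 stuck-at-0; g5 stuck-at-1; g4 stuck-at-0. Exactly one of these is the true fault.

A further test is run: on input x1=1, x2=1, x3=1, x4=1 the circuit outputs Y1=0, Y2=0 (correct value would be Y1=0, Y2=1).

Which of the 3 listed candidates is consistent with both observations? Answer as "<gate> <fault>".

Evaluate each candidate on input x1=1, x2=1, x3=1, x4=1:
  g2 stuck-at-0: g1=0, g2=0 [stuck-at-0], g3=0, g4=0, g5=0, g6=1 → Y1=0, Y2=1 — eliminated
  g5 stuck-at-1: g1=0, g2=0, g3=0, g4=0, g5=1 [stuck-at-1], g6=0 → Y1=0, Y2=0 — matches
  g4 stuck-at-0: g1=0, g2=0, g3=0, g4=0 [stuck-at-0], g5=0, g6=1 → Y1=0, Y2=1 — eliminated
Only g5 stuck-at-1 reproduces the observed Y1=0, Y2=0.

g5 stuck-at-1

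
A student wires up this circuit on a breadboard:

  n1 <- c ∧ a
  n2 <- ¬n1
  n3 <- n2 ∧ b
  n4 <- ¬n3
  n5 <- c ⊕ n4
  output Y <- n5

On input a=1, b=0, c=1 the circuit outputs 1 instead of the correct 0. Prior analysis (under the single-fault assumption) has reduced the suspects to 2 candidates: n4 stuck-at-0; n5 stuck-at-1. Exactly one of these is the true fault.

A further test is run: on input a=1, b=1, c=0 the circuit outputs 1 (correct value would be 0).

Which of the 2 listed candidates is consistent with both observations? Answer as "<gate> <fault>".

Evaluate each candidate on input a=1, b=1, c=0:
  n4 stuck-at-0: n1=0, n2=1, n3=1, n4=0 [stuck-at-0], n5=0 → 0 — eliminated
  n5 stuck-at-1: n1=0, n2=1, n3=1, n4=0, n5=1 [stuck-at-1] → 1 — matches
Only n5 stuck-at-1 reproduces the observed 1.

n5 stuck-at-1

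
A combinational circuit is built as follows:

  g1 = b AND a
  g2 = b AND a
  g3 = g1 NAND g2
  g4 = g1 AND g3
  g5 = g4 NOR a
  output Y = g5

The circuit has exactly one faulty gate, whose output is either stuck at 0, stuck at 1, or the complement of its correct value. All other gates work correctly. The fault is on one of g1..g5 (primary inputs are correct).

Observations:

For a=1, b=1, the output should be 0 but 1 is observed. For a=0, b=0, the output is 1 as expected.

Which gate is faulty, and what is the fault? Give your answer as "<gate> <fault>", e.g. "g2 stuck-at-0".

Fault-free values for test 1 (a=1, b=1): g1=1, g2=1, g3=0, g4=0, g5=0, giving Y=0. Observed 1.
Test 1: faults giving observed 1 are {g5 stuck-at-1, g5 inverted output}.
Test 2 (a=0, b=0): fault-free g1=0, g2=0, g3=1, g4=0, g5=1 → 1; observed 1. Eliminates g5 inverted output.
Only g5 stuck-at-1 is consistent with every test.

g5 stuck-at-1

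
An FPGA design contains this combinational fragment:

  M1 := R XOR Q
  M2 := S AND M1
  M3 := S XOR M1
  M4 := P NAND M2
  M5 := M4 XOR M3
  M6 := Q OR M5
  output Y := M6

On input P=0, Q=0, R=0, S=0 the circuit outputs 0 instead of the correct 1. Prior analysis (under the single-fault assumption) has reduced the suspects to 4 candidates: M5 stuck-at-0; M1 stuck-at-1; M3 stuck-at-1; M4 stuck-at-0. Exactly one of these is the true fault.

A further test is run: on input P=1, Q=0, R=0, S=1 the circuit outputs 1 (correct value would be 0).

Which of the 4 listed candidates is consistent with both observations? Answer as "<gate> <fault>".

Evaluate each candidate on input P=1, Q=0, R=0, S=1:
  M5 stuck-at-0: M1=0, M2=0, M3=1, M4=1, M5=0 [stuck-at-0], M6=0 → 0 — eliminated
  M1 stuck-at-1: M1=1 [stuck-at-1], M2=1, M3=0, M4=0, M5=0, M6=0 → 0 — eliminated
  M3 stuck-at-1: M1=0, M2=0, M3=1 [stuck-at-1], M4=1, M5=0, M6=0 → 0 — eliminated
  M4 stuck-at-0: M1=0, M2=0, M3=1, M4=0 [stuck-at-0], M5=1, M6=1 → 1 — matches
Only M4 stuck-at-0 reproduces the observed 1.

M4 stuck-at-0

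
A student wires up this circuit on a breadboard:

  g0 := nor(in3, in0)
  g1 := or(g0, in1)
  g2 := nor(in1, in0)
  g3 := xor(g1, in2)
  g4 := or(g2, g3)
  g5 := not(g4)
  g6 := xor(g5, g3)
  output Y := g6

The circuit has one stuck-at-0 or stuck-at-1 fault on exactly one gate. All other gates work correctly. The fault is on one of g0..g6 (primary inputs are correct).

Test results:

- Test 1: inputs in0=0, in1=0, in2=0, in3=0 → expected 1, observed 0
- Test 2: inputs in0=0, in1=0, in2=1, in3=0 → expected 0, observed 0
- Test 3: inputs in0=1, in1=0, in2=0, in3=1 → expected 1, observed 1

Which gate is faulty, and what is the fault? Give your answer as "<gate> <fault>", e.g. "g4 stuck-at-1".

Fault-free values for test 1 (in0=0, in1=0, in2=0, in3=0): g0=1, g1=1, g2=1, g3=1, g4=1, g5=0, g6=1, giving Y=1. Observed 0.
Test 1: faults giving observed 0 are {g0 stuck-at-0, g1 stuck-at-0, g3 stuck-at-0, g4 stuck-at-0, g5 stuck-at-1, g6 stuck-at-0}.
Test 2 (in0=0, in1=0, in2=1, in3=0): fault-free g0=1, g1=1, g2=1, g3=0, g4=1, g5=0, g6=0 → 0; observed 0. Eliminates g0 stuck-at-0, g1 stuck-at-0, g4 stuck-at-0, g5 stuck-at-1.
Test 3 (in0=1, in1=0, in2=0, in3=1): fault-free g0=0, g1=0, g2=0, g3=0, g4=0, g5=1, g6=1 → 1; observed 1. Eliminates g6 stuck-at-0.
Only g3 stuck-at-0 is consistent with every test.

g3 stuck-at-0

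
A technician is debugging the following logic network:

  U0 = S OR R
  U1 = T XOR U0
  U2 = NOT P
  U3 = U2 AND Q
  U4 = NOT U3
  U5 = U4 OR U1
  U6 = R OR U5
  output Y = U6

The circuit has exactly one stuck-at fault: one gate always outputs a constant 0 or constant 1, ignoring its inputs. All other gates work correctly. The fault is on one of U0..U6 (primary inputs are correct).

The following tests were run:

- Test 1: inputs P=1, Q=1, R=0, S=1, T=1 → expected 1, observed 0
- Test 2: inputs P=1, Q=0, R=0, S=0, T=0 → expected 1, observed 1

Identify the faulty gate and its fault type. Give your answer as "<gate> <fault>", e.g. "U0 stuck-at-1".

Fault-free values for test 1 (P=1, Q=1, R=0, S=1, T=1): U0=1, U1=0, U2=0, U3=0, U4=1, U5=1, U6=1, giving Y=1. Observed 0.
Test 1: faults giving observed 0 are {U2 stuck-at-1, U3 stuck-at-1, U4 stuck-at-0, U5 stuck-at-0, U6 stuck-at-0}.
Test 2 (P=1, Q=0, R=0, S=0, T=0): fault-free U0=0, U1=0, U2=0, U3=0, U4=1, U5=1, U6=1 → 1; observed 1. Eliminates U3 stuck-at-1, U4 stuck-at-0, U5 stuck-at-0, U6 stuck-at-0.
Only U2 stuck-at-1 is consistent with every test.

U2 stuck-at-1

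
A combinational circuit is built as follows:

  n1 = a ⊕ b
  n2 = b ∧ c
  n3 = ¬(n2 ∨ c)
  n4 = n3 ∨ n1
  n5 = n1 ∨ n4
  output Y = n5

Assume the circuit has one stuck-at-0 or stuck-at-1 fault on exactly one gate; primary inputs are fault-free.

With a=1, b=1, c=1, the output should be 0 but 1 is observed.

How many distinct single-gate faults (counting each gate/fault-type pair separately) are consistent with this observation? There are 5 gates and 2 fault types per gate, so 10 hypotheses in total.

4

Fault-free: n1=0, n2=1, n3=0, n4=0, n5=0 → 0. Observed 1.
  n1 stuck-at-0: output 0 ✗
  n1 stuck-at-1: output 1 ✓
  n2 stuck-at-0: output 0 ✗
  n2 stuck-at-1: output 0 ✗
  n3 stuck-at-0: output 0 ✗
  n3 stuck-at-1: output 1 ✓
  n4 stuck-at-0: output 0 ✗
  n4 stuck-at-1: output 1 ✓
  n5 stuck-at-0: output 0 ✗
  n5 stuck-at-1: output 1 ✓
Consistent faults: {n1 stuck-at-1, n3 stuck-at-1, n4 stuck-at-1, n5 stuck-at-1} — 4 in all.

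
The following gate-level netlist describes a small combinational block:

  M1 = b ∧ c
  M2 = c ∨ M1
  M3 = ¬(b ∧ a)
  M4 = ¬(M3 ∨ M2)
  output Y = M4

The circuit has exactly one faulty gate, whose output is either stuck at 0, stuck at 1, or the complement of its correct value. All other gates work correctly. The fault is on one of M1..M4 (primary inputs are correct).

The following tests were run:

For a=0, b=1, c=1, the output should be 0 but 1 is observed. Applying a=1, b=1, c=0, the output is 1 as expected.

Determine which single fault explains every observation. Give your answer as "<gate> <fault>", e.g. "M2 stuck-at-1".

Fault-free values for test 1 (a=0, b=1, c=1): M1=1, M2=1, M3=1, M4=0, giving Y=0. Observed 1.
Test 1: faults giving observed 1 are {M4 stuck-at-1, M4 inverted output}.
Test 2 (a=1, b=1, c=0): fault-free M1=0, M2=0, M3=0, M4=1 → 1; observed 1. Eliminates M4 inverted output.
Only M4 stuck-at-1 is consistent with every test.

M4 stuck-at-1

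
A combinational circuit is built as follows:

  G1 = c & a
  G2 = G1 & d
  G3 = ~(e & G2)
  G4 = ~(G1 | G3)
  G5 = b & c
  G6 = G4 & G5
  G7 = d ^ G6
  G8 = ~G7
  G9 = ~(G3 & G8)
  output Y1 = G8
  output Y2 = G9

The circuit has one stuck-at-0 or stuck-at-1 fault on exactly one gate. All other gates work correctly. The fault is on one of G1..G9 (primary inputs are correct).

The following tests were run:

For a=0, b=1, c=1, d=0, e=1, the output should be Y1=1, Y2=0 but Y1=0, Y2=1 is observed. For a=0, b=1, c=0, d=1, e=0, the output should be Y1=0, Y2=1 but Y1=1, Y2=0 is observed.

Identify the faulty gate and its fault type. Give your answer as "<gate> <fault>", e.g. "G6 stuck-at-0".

Fault-free values for test 1 (a=0, b=1, c=1, d=0, e=1): G1=0, G2=0, G3=1, G4=0, G5=1, G6=0, G7=0, G8=1, G9=0, giving Y1=1, Y2=0. Observed Y1=0, Y2=1.
Test 1: faults giving observed Y1=0, Y2=1 are {G2 stuck-at-1, G3 stuck-at-0, G4 stuck-at-1, G6 stuck-at-1, G7 stuck-at-1, G8 stuck-at-0}.
Test 2 (a=0, b=1, c=0, d=1, e=0): fault-free G1=0, G2=0, G3=1, G4=0, G5=0, G6=0, G7=1, G8=0, G9=1 → Y1=0, Y2=1; observed Y1=1, Y2=0. Eliminates G2 stuck-at-1, G3 stuck-at-0, G4 stuck-at-1, G7 stuck-at-1, G8 stuck-at-0.
Only G6 stuck-at-1 is consistent with every test.

G6 stuck-at-1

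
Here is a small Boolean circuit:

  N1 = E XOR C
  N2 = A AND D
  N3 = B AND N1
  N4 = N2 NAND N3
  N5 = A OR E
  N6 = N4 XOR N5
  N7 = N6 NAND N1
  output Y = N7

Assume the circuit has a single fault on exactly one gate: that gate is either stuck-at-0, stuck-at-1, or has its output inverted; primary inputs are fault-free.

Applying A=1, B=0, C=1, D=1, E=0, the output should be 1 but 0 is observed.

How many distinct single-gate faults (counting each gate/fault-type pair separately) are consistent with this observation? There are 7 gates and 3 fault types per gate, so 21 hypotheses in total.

10

Fault-free: N1=1, N2=1, N3=0, N4=1, N5=1, N6=0, N7=1 → 1. Observed 0.
  N1: none of the 3 fault types match ✗
  N2: none of the 3 fault types match ✗
  N3: stuck-at-1, inverted output ✓; others ✗
  N4: stuck-at-0, inverted output ✓; others ✗
  N5: stuck-at-0, inverted output ✓; others ✗
  N6: stuck-at-1, inverted output ✓; others ✗
  N7: stuck-at-0, inverted output ✓; others ✗
Consistent faults: {N3 stuck-at-1, N3 inverted output, N4 stuck-at-0, N4 inverted output, N5 stuck-at-0, N5 inverted output, N6 stuck-at-1, N6 inverted output, N7 stuck-at-0, N7 inverted output} — 10 in all.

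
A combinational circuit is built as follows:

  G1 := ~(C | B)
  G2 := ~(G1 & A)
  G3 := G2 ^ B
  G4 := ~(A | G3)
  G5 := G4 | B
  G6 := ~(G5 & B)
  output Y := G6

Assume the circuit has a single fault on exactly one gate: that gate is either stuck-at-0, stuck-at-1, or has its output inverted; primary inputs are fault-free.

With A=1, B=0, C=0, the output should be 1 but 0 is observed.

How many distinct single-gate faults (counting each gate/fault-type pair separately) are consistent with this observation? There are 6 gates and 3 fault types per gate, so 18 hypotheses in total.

2

Fault-free: G1=1, G2=0, G3=0, G4=0, G5=0, G6=1 → 1. Observed 0.
  G1: none of the 3 fault types match ✗
  G2: none of the 3 fault types match ✗
  G3: none of the 3 fault types match ✗
  G4: none of the 3 fault types match ✗
  G5: none of the 3 fault types match ✗
  G6: stuck-at-0, inverted output ✓; others ✗
Consistent faults: {G6 stuck-at-0, G6 inverted output} — 2 in all.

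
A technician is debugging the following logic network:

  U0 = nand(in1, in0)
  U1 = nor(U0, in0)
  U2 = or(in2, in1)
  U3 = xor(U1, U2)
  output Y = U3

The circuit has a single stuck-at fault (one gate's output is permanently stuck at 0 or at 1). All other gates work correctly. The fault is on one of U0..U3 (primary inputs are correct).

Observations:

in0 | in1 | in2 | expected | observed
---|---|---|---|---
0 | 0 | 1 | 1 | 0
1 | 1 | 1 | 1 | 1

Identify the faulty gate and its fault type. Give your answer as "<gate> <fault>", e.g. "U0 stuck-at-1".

U0 stuck-at-0

Fault-free values for test 1 (in0=0, in1=0, in2=1): U0=1, U1=0, U2=1, U3=1, giving Y=1. Observed 0.
Test 1: faults giving observed 0 are {U0 stuck-at-0, U1 stuck-at-1, U2 stuck-at-0, U3 stuck-at-0}.
Test 2 (in0=1, in1=1, in2=1): fault-free U0=0, U1=0, U2=1, U3=1 → 1; observed 1. Eliminates U1 stuck-at-1, U2 stuck-at-0, U3 stuck-at-0.
Only U0 stuck-at-0 is consistent with every test.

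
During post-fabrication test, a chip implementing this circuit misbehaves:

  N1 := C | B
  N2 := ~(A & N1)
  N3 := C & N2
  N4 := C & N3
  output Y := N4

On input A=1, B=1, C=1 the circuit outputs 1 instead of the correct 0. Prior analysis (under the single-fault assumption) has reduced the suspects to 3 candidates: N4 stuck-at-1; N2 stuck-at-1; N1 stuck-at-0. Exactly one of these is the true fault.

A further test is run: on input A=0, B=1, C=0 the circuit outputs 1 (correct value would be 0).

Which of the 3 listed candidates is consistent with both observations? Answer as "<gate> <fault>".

N4 stuck-at-1

Evaluate each candidate on input A=0, B=1, C=0:
  N4 stuck-at-1: N1=1, N2=1, N3=0, N4=1 [stuck-at-1] → 1 — matches
  N2 stuck-at-1: N1=1, N2=1 [stuck-at-1], N3=0, N4=0 → 0 — eliminated
  N1 stuck-at-0: N1=0 [stuck-at-0], N2=1, N3=0, N4=0 → 0 — eliminated
Only N4 stuck-at-1 reproduces the observed 1.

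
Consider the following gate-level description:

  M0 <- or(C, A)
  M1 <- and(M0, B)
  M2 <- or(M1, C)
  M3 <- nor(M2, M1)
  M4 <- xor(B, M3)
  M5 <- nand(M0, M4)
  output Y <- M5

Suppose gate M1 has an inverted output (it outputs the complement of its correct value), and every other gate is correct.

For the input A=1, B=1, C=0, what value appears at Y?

1

Propagate with M1 forced: M0=1, M1=0 [inverted output], M2=0, M3=1, M4=0, M5=1.
So Y = 1. (Without the fault it would be 0.)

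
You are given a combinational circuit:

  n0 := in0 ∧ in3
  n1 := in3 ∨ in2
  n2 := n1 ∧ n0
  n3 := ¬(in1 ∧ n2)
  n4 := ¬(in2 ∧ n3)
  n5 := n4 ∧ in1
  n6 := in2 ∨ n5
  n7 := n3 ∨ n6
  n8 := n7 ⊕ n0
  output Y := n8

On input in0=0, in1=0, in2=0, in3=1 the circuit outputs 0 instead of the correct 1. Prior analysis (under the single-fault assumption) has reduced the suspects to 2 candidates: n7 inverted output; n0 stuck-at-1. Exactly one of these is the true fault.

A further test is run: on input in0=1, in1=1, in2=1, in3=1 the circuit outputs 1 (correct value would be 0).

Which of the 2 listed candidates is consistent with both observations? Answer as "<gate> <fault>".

Evaluate each candidate on input in0=1, in1=1, in2=1, in3=1:
  n7 inverted output: n0=1, n1=1, n2=1, n3=0, n4=1, n5=1, n6=1, n7=0 [inverted output], n8=1 → 1 — matches
  n0 stuck-at-1: n0=1 [stuck-at-1], n1=1, n2=1, n3=0, n4=1, n5=1, n6=1, n7=1, n8=0 → 0 — eliminated
Only n7 inverted output reproduces the observed 1.

n7 inverted output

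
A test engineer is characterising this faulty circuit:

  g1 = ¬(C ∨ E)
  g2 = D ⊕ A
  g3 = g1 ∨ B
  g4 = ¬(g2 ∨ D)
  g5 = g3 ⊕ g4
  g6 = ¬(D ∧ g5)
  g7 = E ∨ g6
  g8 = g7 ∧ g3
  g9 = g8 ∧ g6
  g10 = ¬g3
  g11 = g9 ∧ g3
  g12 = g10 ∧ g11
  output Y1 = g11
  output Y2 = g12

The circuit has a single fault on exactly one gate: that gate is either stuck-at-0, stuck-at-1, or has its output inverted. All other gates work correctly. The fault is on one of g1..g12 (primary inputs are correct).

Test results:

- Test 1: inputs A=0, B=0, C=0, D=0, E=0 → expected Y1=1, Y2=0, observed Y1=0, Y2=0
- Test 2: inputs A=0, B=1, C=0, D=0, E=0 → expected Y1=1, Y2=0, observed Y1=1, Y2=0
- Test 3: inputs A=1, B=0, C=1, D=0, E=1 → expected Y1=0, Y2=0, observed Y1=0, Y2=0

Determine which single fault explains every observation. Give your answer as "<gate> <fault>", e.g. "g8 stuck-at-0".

Fault-free values for test 1 (A=0, B=0, C=0, D=0, E=0): g1=1, g2=0, g3=1, g4=1, g5=0, g6=1, g7=1, g8=1, g9=1, g10=0, g11=1, g12=0, giving Y1=1, Y2=0. Observed Y1=0, Y2=0.
Test 1: faults giving observed Y1=0, Y2=0 are {g1 stuck-at-0, g1 inverted output, g3 stuck-at-0, g3 inverted output, g6 stuck-at-0, g6 inverted output, g7 stuck-at-0, g7 inverted output, g8 stuck-at-0, g8 inverted output, g9 stuck-at-0, g9 inverted output, g11 stuck-at-0, g11 inverted output}.
Test 2 (A=0, B=1, C=0, D=0, E=0): fault-free g1=1, g2=0, g3=1, g4=1, g5=0, g6=1, g7=1, g8=1, g9=1, g10=0, g11=1, g12=0 → Y1=1, Y2=0; observed Y1=1, Y2=0. Eliminates g3 stuck-at-0, g3 inverted output, g6 stuck-at-0, g6 inverted output, g7 stuck-at-0, g7 inverted output, g8 stuck-at-0, g8 inverted output, g9 stuck-at-0, g9 inverted output, g11 stuck-at-0, g11 inverted output.
Test 3 (A=1, B=0, C=1, D=0, E=1): fault-free g1=0, g2=1, g3=0, g4=0, g5=0, g6=1, g7=1, g8=0, g9=0, g10=1, g11=0, g12=0 → Y1=0, Y2=0; observed Y1=0, Y2=0. Eliminates g1 inverted output.
Only g1 stuck-at-0 is consistent with every test.

g1 stuck-at-0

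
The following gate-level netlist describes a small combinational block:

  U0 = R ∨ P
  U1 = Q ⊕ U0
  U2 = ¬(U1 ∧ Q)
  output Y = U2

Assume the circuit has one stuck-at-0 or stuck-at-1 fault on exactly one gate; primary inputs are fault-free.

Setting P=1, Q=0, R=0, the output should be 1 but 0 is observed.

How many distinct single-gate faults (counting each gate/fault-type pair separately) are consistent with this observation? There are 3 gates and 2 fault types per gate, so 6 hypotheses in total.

1

Fault-free: U0=1, U1=1, U2=1 → 1. Observed 0.
  U0 stuck-at-0: output 1 ✗
  U0 stuck-at-1: output 1 ✗
  U1 stuck-at-0: output 1 ✗
  U1 stuck-at-1: output 1 ✗
  U2 stuck-at-0: output 0 ✓
  U2 stuck-at-1: output 1 ✗
Consistent faults: {U2 stuck-at-0} — 1 in all.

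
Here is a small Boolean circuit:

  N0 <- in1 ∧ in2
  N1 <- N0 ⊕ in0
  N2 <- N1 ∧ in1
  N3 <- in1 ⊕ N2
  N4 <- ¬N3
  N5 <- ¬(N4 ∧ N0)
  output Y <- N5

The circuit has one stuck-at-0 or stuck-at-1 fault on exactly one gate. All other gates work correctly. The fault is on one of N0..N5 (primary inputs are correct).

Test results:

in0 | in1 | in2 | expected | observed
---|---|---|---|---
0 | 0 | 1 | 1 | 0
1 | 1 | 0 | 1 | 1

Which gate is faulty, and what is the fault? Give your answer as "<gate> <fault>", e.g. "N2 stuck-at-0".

N0 stuck-at-1

Fault-free values for test 1 (in0=0, in1=0, in2=1): N0=0, N1=0, N2=0, N3=0, N4=1, N5=1, giving Y=1. Observed 0.
Test 1: faults giving observed 0 are {N0 stuck-at-1, N5 stuck-at-0}.
Test 2 (in0=1, in1=1, in2=0): fault-free N0=0, N1=1, N2=1, N3=0, N4=1, N5=1 → 1; observed 1. Eliminates N5 stuck-at-0.
Only N0 stuck-at-1 is consistent with every test.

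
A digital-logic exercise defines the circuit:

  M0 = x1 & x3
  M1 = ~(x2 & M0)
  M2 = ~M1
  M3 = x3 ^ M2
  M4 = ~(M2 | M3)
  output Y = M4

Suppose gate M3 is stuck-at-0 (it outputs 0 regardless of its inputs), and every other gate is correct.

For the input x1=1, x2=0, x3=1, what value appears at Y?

Propagate with M3 forced: M0=1, M1=1, M2=0, M3=0 [stuck-at-0], M4=1.
So Y = 1. (Without the fault it would be 0.)

1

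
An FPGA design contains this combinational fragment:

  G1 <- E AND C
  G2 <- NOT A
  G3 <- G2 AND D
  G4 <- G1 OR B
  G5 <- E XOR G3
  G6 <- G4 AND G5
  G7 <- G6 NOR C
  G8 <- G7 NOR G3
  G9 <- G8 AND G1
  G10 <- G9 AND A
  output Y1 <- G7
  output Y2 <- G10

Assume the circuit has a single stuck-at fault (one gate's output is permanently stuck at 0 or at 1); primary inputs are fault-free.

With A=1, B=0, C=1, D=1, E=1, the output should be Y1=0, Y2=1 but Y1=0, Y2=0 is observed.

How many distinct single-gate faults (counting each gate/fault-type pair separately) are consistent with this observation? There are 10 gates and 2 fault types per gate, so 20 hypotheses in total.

6

Fault-free: G1=1, G2=0, G3=0, G4=1, G5=1, G6=1, G7=0, G8=1, G9=1, G10=1 → Y1=0, Y2=1. Observed Y1=0, Y2=0.
  G1: stuck-at-0 ✓; others ✗
  G2: stuck-at-1 ✓; others ✗
  G3: stuck-at-1 ✓; others ✗
  G4: none of the 2 fault types match ✗
  G5: none of the 2 fault types match ✗
  G6: none of the 2 fault types match ✗
  G7: none of the 2 fault types match ✗
  G8: stuck-at-0 ✓; others ✗
  G9: stuck-at-0 ✓; others ✗
  G10: stuck-at-0 ✓; others ✗
Consistent faults: {G1 stuck-at-0, G2 stuck-at-1, G3 stuck-at-1, G8 stuck-at-0, G9 stuck-at-0, G10 stuck-at-0} — 6 in all.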